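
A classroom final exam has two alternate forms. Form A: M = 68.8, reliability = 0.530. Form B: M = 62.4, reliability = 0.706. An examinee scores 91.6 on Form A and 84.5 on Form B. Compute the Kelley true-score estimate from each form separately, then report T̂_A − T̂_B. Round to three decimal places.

T̂_A = 0.530(91.6) + 0.470(68.8) = 80.88400
T̂_B = 0.706(84.5) + 0.294(62.4) = 78.00260
T̂_A − T̂_B = 2.88140

2.881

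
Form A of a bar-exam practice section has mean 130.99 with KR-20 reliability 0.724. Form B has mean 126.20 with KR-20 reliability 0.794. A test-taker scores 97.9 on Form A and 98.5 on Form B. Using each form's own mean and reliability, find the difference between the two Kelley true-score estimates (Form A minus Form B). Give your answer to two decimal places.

T̂_A = 0.724(97.9) + 0.276(130.99) = 107.0328
T̂_B = 0.794(98.5) + 0.206(126.20) = 104.2062
T̂_A − T̂_B = 2.8266

2.83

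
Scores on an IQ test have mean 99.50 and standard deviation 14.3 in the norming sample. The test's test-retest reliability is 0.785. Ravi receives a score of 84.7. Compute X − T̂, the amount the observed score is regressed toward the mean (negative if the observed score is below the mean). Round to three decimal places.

-3.182

T̂ = 0.785(84.7) + 0.215(99.50) = 66.4895 + 21.39250 = 87.88200 → 87.8820
X − T̂ = 84.7 − 87.8820 = -3.1820 → -3.182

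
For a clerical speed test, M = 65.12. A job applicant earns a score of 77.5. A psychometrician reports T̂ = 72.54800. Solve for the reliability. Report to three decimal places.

T̂ = ρX + (1 − ρ)μ  ⇒  T̂ − μ = ρ(X − μ)
ρ = (T̂ − μ)/(X − μ) = (72.54800 − 65.12) / (77.5 − 65.12) = 7.42800 / 12.38 = 0.60000

0.600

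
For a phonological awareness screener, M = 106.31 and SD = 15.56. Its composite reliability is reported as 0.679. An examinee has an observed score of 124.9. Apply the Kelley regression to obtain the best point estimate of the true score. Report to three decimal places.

118.933

T̂ = ρX + (1 − ρ)μ
  = 0.679 × 124.9 + 0.321 × 106.31
  = 84.8071 + 34.12551
  = 118.9326
  ≈ 118.933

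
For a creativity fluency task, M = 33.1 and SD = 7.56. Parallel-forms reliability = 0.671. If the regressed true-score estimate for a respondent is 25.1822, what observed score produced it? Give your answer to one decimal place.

21.3

T̂ = ρX + (1 − ρ)μ  ⇒  X = (T̂ − (1 − ρ)μ) / ρ
X = (25.1822 − 0.329 × 33.1) / 0.671 = (25.1822 − 10.8899) / 0.671 = 14.2923 / 0.671 = 21.300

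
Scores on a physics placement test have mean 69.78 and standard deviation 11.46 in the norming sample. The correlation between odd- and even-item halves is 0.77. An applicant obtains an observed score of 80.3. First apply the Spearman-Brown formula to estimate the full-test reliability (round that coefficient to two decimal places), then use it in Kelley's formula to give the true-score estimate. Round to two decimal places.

Spearman-Brown: ρ = 2r/(1 + r) = 2(0.77)/(1 + 0.77) = 1.540/1.77 = 0.8701 → 0.87
T̂ = 0.87(80.3) + 0.13(69.78) = 69.861 + 9.0714 = 78.932 → 78.93

78.93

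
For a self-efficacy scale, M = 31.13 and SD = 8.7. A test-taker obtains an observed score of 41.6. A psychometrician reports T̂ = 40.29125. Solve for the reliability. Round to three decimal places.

T̂ = ρX + (1 − ρ)μ  ⇒  T̂ − μ = ρ(X − μ)
ρ = (T̂ − μ)/(X − μ) = (40.29125 − 31.13) / (41.6 − 31.13) = 9.16125 / 10.47 = 0.87500

0.875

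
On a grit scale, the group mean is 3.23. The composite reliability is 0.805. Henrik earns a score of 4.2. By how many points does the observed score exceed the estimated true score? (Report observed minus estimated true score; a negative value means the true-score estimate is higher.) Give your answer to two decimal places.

T̂ = ρX + (1 − ρ)μ
  = 0.805 × 4.2 + 0.195 × 3.23
  = 3.3810 + 0.62985
  = 4.0109
  ≈ 4.011
X − T̂ = 4.2 − 4.011 = 0.189 → 0.19

0.19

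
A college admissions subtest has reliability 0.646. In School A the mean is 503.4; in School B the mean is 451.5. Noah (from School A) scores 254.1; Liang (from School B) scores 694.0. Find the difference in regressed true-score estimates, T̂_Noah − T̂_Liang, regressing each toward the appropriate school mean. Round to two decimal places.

T̂_Noah = 0.646(254.1) + 0.354(503.4) = 342.3522
T̂_Liang = 0.646(694.0) + 0.354(451.5) = 608.1550
Difference = 342.3522 − 608.1550 = -265.8028

-265.80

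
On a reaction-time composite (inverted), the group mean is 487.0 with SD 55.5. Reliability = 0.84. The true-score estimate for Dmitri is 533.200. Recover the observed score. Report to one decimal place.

542.0

T̂ = ρX + (1 − ρ)μ  ⇒  X = (T̂ − (1 − ρ)μ) / ρ
X = (533.200 − 0.16 × 487.0) / 0.84 = (533.200 − 77.920) / 0.84 = 455.280 / 0.84 = 542.000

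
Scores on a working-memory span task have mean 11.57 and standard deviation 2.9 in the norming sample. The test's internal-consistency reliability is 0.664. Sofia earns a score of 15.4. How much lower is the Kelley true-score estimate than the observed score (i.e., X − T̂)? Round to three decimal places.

Regress the observed score toward the mean by the unreliability: T̂ = 0.664·15.4 + 0.336·11.57 = 10.2256 + 3.88752 = 14.11312.
X − T̂ = 15.4 − 14.1131 = 1.2869 → 1.287

1.287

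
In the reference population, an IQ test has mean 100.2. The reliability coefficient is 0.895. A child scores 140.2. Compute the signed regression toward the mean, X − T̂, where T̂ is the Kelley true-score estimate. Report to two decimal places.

4.20

T̂ = 0.895(140.2) + 0.105(100.2) = 125.4790 + 10.5210 = 136.0000 → 136.000
X − T̂ = 140.2 − 136.000 = 4.200 → 4.20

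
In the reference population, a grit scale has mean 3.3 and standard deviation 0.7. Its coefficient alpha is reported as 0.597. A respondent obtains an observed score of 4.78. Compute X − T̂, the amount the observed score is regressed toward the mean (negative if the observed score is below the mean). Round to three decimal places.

0.596

T̂ = 0.597(4.78) + 0.403(3.3) = 2.85366 + 1.3299 = 4.18356 → 4.1836
X − T̂ = 4.78 − 4.1836 = 0.5964 → 0.596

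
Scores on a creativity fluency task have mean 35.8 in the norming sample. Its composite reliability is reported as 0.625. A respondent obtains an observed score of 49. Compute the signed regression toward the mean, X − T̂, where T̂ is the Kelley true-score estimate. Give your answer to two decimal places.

4.95

Weight the observed score by reliability and the mean by (1 − reliability): T̂ = 0.625·49 + 0.375·35.8 = 30.625 + 13.4250 = 44.0500.
X − T̂ = 49 − 44.050 = 4.950 → 4.95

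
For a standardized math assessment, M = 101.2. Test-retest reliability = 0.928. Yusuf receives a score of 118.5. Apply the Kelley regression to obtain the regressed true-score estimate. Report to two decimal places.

T̂ = ρX + (1 − ρ)μ
  = 0.928 × 118.5 + 0.072 × 101.2
  = 109.9680 + 7.2864
  = 117.254
  ≈ 117.25

117.25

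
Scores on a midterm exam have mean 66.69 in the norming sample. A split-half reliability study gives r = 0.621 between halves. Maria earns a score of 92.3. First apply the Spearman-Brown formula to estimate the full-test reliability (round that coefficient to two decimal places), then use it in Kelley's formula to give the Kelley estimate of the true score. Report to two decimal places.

86.41

Spearman-Brown: ρ = 2r/(1 + r) = 2(0.621)/(1 + 0.621) = 1.2420/1.621 = 0.7662 → 0.77
T̂ = 0.77(92.3) + 0.23(66.69) = 71.071 + 15.3387 = 86.410 → 86.41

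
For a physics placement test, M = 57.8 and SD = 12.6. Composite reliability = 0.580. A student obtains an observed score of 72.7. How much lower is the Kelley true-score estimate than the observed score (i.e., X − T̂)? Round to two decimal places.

T̂ = ρX + (1 − ρ)μ
  = 0.580 × 72.7 + 0.420 × 57.8
  = 42.1660 + 24.2760
  = 66.4420
  ≈ 66.442
X − T̂ = 72.7 − 66.442 = 6.258 → 6.26

6.26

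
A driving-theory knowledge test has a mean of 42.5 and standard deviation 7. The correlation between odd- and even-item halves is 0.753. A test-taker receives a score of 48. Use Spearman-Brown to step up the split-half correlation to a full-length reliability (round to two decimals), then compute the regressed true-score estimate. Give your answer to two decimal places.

Spearman-Brown: ρ = 2r/(1 + r) = 2(0.753)/(1 + 0.753) = 1.5060/1.753 = 0.8591 → 0.86
T̂ = 0.86(48) + 0.14(42.5) = 41.28 + 5.950 = 47.230 → 47.23

47.23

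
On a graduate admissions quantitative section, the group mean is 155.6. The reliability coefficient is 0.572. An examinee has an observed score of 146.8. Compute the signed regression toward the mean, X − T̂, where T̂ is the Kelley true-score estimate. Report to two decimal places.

T̂ = 0.572(146.8) + 0.428(155.6) = 83.9696 + 66.5968 = 150.5664 → 150.566
X − T̂ = 146.8 − 150.566 = -3.766 → -3.77

-3.77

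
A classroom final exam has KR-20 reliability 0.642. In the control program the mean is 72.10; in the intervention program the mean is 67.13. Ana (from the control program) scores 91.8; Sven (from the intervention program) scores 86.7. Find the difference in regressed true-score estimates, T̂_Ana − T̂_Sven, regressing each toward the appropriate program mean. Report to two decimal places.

5.05

T̂_Ana = 0.642(91.8) + 0.358(72.10) = 84.7474
T̂_Sven = 0.642(86.7) + 0.358(67.13) = 79.6939
Difference = 84.7474 − 79.6939 = 5.0535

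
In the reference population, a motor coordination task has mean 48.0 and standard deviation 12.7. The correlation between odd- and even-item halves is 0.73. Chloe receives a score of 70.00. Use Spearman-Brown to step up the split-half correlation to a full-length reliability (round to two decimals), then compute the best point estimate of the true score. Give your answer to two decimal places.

Spearman-Brown: ρ = 2r/(1 + r) = 2(0.73)/(1 + 0.73) = 1.460/1.73 = 0.8439 → 0.84
Weight the observed score by reliability and the mean by (1 − reliability): T̂ = 0.84·70.00 + 0.16·48.0 = 58.8000 + 7.680 = 66.480.

66.48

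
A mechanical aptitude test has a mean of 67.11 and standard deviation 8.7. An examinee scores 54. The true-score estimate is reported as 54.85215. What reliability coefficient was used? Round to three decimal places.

T̂ = ρX + (1 − ρ)μ  ⇒  T̂ − μ = ρ(X − μ)
ρ = (T̂ − μ)/(X − μ) = (54.85215 − 67.11) / (54 − 67.11) = -12.25785 / -13.11 = 0.93500

0.935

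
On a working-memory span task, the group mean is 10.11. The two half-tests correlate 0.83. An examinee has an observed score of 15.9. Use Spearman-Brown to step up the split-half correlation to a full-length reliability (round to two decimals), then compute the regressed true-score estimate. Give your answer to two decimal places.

Spearman-Brown: ρ = 2r/(1 + r) = 2(0.83)/(1 + 0.83) = 1.660/1.83 = 0.9071 → 0.91
T̂ = 0.91(15.9) + 0.09(10.11) = 14.469 + 0.9099 = 15.379 → 15.38

15.38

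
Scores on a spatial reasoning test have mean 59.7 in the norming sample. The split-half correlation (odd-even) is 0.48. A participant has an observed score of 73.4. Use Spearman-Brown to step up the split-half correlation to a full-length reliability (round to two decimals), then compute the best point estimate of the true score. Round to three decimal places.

68.605

Spearman-Brown: ρ = 2r/(1 + r) = 2(0.48)/(1 + 0.48) = 0.960/1.48 = 0.6486 → 0.65
Weight the observed score by reliability and the mean by (1 − reliability): T̂ = 0.65·73.4 + 0.35·59.7 = 47.710 + 20.895 = 68.6050.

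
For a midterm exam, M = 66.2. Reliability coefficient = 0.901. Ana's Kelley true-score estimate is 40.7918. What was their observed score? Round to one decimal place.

T̂ = ρX + (1 − ρ)μ  ⇒  X = (T̂ − (1 − ρ)μ) / ρ
X = (40.7918 − 0.099 × 66.2) / 0.901 = (40.7918 − 6.5538) / 0.901 = 34.2380 / 0.901 = 38.000

38.0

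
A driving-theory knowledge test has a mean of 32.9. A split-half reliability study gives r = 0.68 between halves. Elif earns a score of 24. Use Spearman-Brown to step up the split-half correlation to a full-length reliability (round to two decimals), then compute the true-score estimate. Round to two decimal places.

Spearman-Brown: ρ = 2r/(1 + r) = 2(0.68)/(1 + 0.68) = 1.360/1.68 = 0.8095 → 0.81
Regress the observed score toward the mean by the unreliability: T̂ = 0.81·24 + 0.19·32.9 = 19.44 + 6.251 = 25.691.

25.69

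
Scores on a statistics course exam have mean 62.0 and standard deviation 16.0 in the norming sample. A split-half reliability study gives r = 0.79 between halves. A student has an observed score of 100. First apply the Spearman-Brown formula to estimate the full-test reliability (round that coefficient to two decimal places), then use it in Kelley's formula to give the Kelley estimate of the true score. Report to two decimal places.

95.44

Spearman-Brown: ρ = 2r/(1 + r) = 2(0.79)/(1 + 0.79) = 1.580/1.79 = 0.8827 → 0.88
T̂ = ρX + (1 − ρ)μ
  = 0.88 × 100 + 0.12 × 62.0
  = 88.00 + 7.440
  = 95.440
  ≈ 95.44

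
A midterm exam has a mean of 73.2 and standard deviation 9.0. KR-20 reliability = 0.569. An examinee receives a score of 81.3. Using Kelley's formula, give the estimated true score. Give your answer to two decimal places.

T̂ = ρX + (1 − ρ)μ
  = 0.569 × 81.3 + 0.431 × 73.2
  = 46.2597 + 31.5492
  = 77.809
  ≈ 77.81

77.81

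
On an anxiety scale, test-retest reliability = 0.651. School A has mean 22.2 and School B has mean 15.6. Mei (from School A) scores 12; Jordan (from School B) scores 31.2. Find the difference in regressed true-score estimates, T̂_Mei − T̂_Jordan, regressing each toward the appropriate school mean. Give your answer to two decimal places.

-10.20

T̂_Mei = 0.651(12) + 0.349(22.2) = 15.5598
T̂_Jordan = 0.651(31.2) + 0.349(15.6) = 25.7556
Difference = 15.5598 − 25.7556 = -10.1958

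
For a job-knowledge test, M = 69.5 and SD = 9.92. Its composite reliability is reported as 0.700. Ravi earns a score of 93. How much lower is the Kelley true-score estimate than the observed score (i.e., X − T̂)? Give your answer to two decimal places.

Regress the observed score toward the mean by the unreliability: T̂ = 0.700·93 + 0.300·69.5 = 65.100 + 20.8500 = 85.9500.
X − T̂ = 93 − 85.950 = 7.050 → 7.05

7.05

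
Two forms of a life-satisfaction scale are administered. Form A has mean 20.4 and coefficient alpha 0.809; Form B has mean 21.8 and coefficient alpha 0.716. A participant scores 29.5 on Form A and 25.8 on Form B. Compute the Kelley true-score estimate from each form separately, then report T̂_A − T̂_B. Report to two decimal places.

T̂_A = 0.809(29.5) + 0.191(20.4) = 27.7619
T̂_B = 0.716(25.8) + 0.284(21.8) = 24.6640
T̂_A − T̂_B = 3.0979

3.10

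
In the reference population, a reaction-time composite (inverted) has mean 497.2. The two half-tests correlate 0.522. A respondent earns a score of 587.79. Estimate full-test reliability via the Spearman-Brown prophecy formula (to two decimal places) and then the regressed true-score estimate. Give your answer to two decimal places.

559.71

Spearman-Brown: ρ = 2r/(1 + r) = 2(0.522)/(1 + 0.522) = 1.0440/1.522 = 0.6859 → 0.69
T̂ = ρX + (1 − ρ)μ
  = 0.69 × 587.79 + 0.31 × 497.2
  = 405.5751 + 154.132
  = 559.707
  ≈ 559.71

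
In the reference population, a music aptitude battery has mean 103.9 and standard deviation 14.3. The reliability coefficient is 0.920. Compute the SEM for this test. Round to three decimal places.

SEM = SD · √(1 − ρ) = 14.3 × √0.080 = 14.3 × 0.2828 = 4.0447

4.045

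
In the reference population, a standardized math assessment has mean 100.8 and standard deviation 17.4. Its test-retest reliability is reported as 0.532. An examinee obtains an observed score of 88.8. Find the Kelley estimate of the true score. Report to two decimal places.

Regress the observed score toward the mean by the unreliability: T̂ = 0.532·88.8 + 0.468·100.8 = 47.2416 + 47.1744 = 94.416.

94.42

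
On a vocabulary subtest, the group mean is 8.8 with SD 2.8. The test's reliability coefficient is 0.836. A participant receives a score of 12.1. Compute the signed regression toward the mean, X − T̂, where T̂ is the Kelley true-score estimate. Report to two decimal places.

T̂ = 0.836(12.1) + 0.164(8.8) = 10.1156 + 1.4432 = 11.5588 → 11.559
X − T̂ = 12.1 − 11.559 = 0.541 → 0.54

0.54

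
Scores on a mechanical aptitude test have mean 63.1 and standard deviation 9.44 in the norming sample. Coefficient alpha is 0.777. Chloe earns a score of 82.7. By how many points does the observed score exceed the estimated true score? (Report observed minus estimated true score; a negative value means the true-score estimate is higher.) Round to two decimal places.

Regress the observed score toward the mean by the unreliability: T̂ = 0.777·82.7 + 0.223·63.1 = 64.2579 + 14.0713 = 78.3292.
X − T̂ = 82.7 − 78.329 = 4.371 → 4.37

4.37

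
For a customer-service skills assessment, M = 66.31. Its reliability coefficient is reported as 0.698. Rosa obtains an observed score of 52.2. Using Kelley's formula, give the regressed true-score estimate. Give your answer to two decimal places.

T̂ = ρX + (1 − ρ)μ
  = 0.698 × 52.2 + 0.302 × 66.31
  = 36.4356 + 20.02562
  = 56.461
  ≈ 56.46

56.46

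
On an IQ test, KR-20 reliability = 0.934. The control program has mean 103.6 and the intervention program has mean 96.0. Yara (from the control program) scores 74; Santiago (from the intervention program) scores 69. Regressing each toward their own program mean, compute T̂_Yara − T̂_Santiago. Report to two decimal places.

T̂_Yara = 0.934(74) + 0.066(103.6) = 75.9536
T̂_Santiago = 0.934(69) + 0.066(96.0) = 70.7820
Difference = 75.9536 − 70.7820 = 5.1716

5.17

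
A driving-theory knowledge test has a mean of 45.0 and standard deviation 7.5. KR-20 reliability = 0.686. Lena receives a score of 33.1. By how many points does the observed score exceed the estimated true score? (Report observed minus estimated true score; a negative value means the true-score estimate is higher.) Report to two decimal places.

T̂ = ρX + (1 − ρ)μ
  = 0.686 × 33.1 + 0.314 × 45.0
  = 22.7066 + 14.1300
  = 36.8366
  ≈ 36.837
X − T̂ = 33.1 − 36.837 = -3.737 → -3.74

-3.74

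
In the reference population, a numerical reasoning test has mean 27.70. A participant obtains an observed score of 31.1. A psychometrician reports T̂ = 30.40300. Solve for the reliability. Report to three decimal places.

T̂ = ρX + (1 − ρ)μ  ⇒  T̂ − μ = ρ(X − μ)
ρ = (T̂ − μ)/(X − μ) = (30.40300 − 27.70) / (31.1 − 27.70) = 2.70300 / 3.40 = 0.79500

0.795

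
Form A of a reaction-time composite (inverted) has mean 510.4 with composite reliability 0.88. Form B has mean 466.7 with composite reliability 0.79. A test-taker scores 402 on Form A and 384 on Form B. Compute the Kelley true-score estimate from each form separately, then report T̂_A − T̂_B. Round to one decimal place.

13.6

T̂_A = 0.88(402) + 0.12(510.4) = 415.008
T̂_B = 0.79(384) + 0.21(466.7) = 401.367
T̂_A − T̂_B = 13.641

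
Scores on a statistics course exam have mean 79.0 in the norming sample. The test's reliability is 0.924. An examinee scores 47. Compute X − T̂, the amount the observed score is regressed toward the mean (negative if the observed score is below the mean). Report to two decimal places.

-2.43

T̂ = 0.924(47) + 0.076(79.0) = 43.428 + 6.0040 = 49.4320 → 49.432
X − T̂ = 47 − 49.432 = -2.432 → -2.43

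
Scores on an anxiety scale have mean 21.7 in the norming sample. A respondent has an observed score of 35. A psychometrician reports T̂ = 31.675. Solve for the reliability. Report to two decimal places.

0.75

T̂ = ρX + (1 − ρ)μ  ⇒  T̂ − μ = ρ(X − μ)
ρ = (T̂ − μ)/(X − μ) = (31.675 − 21.7) / (35 − 21.7) = 9.975 / 13.3 = 0.7500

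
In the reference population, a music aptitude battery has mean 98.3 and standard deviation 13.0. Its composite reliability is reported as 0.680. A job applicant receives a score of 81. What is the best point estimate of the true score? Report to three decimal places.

T̂ = ρX + (1 − ρ)μ
  = 0.680 × 81 + 0.320 × 98.3
  = 55.080 + 31.4560
  = 86.5360
  ≈ 86.536

86.536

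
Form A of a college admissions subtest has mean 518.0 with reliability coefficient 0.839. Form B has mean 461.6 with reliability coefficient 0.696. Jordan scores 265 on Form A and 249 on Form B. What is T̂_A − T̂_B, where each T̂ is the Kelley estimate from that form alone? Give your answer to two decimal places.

-7.90

T̂_A = 0.839(265) + 0.161(518.0) = 305.7330
T̂_B = 0.696(249) + 0.304(461.6) = 313.6304
T̂_A − T̂_B = -7.8974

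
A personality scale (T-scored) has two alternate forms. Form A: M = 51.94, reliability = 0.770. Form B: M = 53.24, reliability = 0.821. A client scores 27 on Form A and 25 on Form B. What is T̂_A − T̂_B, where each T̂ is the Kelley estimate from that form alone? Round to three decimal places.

T̂_A = 0.770(27) + 0.230(51.94) = 32.73620
T̂_B = 0.821(25) + 0.179(53.24) = 30.05496
T̂_A − T̂_B = 2.68124

2.681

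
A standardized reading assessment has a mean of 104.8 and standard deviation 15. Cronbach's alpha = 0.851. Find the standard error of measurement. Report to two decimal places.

5.79

SEM = SD · √(1 − ρ) = 15 × √0.149 = 15 × 0.3860 = 5.790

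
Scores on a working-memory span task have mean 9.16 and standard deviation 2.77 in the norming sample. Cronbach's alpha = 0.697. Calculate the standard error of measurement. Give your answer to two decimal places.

SEM = SD · √(1 − ρ) = 2.77 × √0.303 = 2.77 × 0.5505 = 1.525

1.52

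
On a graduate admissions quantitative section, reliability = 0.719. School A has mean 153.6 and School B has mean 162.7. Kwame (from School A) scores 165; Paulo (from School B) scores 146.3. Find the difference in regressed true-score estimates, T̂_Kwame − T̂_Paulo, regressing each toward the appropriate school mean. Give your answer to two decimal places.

T̂_Kwame = 0.719(165) + 0.281(153.6) = 161.7966
T̂_Paulo = 0.719(146.3) + 0.281(162.7) = 150.9084
Difference = 161.7966 − 150.9084 = 10.8882

10.89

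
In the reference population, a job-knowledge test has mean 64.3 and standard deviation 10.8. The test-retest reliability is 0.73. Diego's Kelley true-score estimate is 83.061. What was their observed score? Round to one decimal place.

90.0

T̂ = ρX + (1 − ρ)μ  ⇒  X = (T̂ − (1 − ρ)μ) / ρ
X = (83.061 − 0.27 × 64.3) / 0.73 = (83.061 − 17.361) / 0.73 = 65.700 / 0.73 = 90.000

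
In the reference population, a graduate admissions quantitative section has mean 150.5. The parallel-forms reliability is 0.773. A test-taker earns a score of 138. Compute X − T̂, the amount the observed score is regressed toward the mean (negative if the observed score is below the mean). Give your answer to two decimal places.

Weight the observed score by reliability and the mean by (1 − reliability): T̂ = 0.773·138 + 0.227·150.5 = 106.674 + 34.1635 = 140.8375.
X − T̂ = 138 − 140.838 = -2.838 → -2.84

-2.84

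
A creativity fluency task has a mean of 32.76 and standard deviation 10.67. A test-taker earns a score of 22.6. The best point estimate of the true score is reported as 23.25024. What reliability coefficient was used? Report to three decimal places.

0.936

T̂ = ρX + (1 − ρ)μ  ⇒  T̂ − μ = ρ(X − μ)
ρ = (T̂ − μ)/(X − μ) = (23.25024 − 32.76) / (22.6 − 32.76) = -9.50976 / -10.16 = 0.93600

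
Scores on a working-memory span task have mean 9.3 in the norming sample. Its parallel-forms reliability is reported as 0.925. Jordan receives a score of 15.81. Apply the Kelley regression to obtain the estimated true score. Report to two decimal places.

15.32

Kelley's formula gives T̂ = 0.925·15.81 + 0.075·9.3 = 14.62425 + 0.6975 = 15.322.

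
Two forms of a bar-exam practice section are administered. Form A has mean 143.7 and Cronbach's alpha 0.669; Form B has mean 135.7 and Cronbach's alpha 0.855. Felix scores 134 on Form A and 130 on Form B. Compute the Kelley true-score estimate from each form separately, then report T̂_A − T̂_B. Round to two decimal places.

T̂_A = 0.669(134) + 0.331(143.7) = 137.2107
T̂_B = 0.855(130) + 0.145(135.7) = 130.8265
T̂_A − T̂_B = 6.3842

6.38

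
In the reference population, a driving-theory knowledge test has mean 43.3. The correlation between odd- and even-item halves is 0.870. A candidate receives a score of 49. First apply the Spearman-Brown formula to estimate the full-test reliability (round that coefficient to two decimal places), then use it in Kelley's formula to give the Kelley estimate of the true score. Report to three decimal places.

48.601

Spearman-Brown: ρ = 2r/(1 + r) = 2(0.870)/(1 + 0.870) = 1.7400/1.870 = 0.9305 → 0.93
T̂ = ρX + (1 − ρ)μ
  = 0.93 × 49 + 0.07 × 43.3
  = 45.57 + 3.031
  = 48.6010
  ≈ 48.601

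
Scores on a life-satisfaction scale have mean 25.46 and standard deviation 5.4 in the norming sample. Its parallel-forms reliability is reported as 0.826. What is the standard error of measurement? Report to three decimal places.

2.253

SEM = SD · √(1 − ρ) = 5.4 × √0.174 = 5.4 × 0.4171 = 2.2525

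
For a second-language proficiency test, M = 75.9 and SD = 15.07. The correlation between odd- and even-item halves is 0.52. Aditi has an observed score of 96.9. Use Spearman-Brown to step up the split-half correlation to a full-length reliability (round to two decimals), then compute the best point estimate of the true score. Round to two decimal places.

90.18

Spearman-Brown: ρ = 2r/(1 + r) = 2(0.52)/(1 + 0.52) = 1.040/1.52 = 0.6842 → 0.68
T̂ = 0.68(96.9) + 0.32(75.9) = 65.892 + 24.288 = 90.180 → 90.18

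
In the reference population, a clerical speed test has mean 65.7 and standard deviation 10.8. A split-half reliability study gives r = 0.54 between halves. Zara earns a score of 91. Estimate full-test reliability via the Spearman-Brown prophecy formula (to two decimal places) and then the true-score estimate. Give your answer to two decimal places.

Spearman-Brown: ρ = 2r/(1 + r) = 2(0.54)/(1 + 0.54) = 1.080/1.54 = 0.7013 → 0.70
Kelley's formula gives T̂ = 0.70·91 + 0.30·65.7 = 63.70 + 19.710 = 83.410.

83.41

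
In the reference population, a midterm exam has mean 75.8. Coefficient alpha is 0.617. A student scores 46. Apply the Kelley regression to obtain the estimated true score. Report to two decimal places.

Kelley's formula gives T̂ = 0.617·46 + 0.383·75.8 = 28.382 + 29.0314 = 57.413.

57.41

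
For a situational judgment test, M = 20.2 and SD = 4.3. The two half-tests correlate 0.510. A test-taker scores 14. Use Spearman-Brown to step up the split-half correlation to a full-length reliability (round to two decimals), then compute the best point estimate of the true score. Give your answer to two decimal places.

Spearman-Brown: ρ = 2r/(1 + r) = 2(0.510)/(1 + 0.510) = 1.0200/1.510 = 0.6755 → 0.68
Kelley's formula gives T̂ = 0.68·14 + 0.32·20.2 = 9.52 + 6.464 = 15.984.

15.98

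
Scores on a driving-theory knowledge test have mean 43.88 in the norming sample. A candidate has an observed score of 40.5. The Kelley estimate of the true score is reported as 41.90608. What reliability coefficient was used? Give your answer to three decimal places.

T̂ = ρX + (1 − ρ)μ  ⇒  T̂ − μ = ρ(X − μ)
ρ = (T̂ − μ)/(X − μ) = (41.90608 − 43.88) / (40.5 − 43.88) = -1.97392 / -3.38 = 0.58400

0.584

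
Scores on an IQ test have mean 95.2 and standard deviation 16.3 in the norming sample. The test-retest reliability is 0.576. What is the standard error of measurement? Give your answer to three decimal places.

SEM = SD · √(1 − ρ) = 16.3 × √0.424 = 16.3 × 0.6512 = 10.6138

10.614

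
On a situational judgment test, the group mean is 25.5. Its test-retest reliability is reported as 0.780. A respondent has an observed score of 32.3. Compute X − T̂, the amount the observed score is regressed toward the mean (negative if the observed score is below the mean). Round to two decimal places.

1.50

Regress the observed score toward the mean by the unreliability: T̂ = 0.780·32.3 + 0.220·25.5 = 25.1940 + 5.6100 = 30.8040.
X − T̂ = 32.3 − 30.804 = 1.496 → 1.50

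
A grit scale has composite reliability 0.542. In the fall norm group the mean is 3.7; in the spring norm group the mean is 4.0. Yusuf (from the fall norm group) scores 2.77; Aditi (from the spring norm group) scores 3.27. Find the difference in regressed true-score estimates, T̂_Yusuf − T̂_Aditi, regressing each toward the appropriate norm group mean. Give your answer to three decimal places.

T̂_Yusuf = 0.542(2.77) + 0.458(3.7) = 3.19594
T̂_Aditi = 0.542(3.27) + 0.458(4.0) = 3.60434
Difference = 3.19594 − 3.60434 = -0.40840

-0.408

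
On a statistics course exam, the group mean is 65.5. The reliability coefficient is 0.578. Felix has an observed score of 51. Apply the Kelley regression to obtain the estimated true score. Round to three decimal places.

57.119

T̂ = ρX + (1 − ρ)μ
  = 0.578 × 51 + 0.422 × 65.5
  = 29.478 + 27.6410
  = 57.1190
  ≈ 57.119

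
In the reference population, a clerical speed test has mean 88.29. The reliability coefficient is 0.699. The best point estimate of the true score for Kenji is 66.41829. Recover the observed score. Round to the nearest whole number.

57

T̂ = ρX + (1 − ρ)μ  ⇒  X = (T̂ − (1 − ρ)μ) / ρ
X = (66.41829 − 0.301 × 88.29) / 0.699 = (66.41829 − 26.57529) / 0.699 = 39.84300 / 0.699 = 57.00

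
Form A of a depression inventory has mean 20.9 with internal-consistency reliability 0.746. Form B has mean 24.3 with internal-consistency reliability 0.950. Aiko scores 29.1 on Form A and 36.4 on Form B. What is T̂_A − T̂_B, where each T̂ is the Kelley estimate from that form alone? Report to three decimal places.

T̂_A = 0.746(29.1) + 0.254(20.9) = 27.01720
T̂_B = 0.950(36.4) + 0.050(24.3) = 35.79500
T̂_A − T̂_B = -8.77780

-8.778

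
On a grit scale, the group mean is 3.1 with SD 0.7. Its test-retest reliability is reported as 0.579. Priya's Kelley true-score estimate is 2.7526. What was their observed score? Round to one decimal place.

2.5

T̂ = ρX + (1 − ρ)μ  ⇒  X = (T̂ − (1 − ρ)μ) / ρ
X = (2.7526 − 0.421 × 3.1) / 0.579 = (2.7526 − 1.3051) / 0.579 = 1.4475 / 0.579 = 2.500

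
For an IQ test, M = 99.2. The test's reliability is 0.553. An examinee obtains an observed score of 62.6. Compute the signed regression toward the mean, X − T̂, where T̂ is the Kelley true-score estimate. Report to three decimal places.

Kelley's formula gives T̂ = 0.553·62.6 + 0.447·99.2 = 34.6178 + 44.3424 = 78.96020.
X − T̂ = 62.6 − 78.9602 = -16.3602 → -16.360

-16.360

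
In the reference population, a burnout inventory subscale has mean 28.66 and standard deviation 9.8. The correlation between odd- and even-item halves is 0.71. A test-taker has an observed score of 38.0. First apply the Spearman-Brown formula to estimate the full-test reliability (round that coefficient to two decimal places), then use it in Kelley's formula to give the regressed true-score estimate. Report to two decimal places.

36.41

Spearman-Brown: ρ = 2r/(1 + r) = 2(0.71)/(1 + 0.71) = 1.420/1.71 = 0.8304 → 0.83
T̂ = ρX + (1 − ρ)μ
  = 0.83 × 38.0 + 0.17 × 28.66
  = 31.540 + 4.8722
  = 36.412
  ≈ 36.41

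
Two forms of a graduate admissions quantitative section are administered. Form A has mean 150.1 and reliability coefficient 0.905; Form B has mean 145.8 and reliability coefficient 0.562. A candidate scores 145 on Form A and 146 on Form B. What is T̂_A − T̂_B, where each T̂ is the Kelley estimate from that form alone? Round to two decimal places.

-0.43

T̂_A = 0.905(145) + 0.095(150.1) = 145.4845
T̂_B = 0.562(146) + 0.438(145.8) = 145.9124
T̂_A − T̂_B = -0.4279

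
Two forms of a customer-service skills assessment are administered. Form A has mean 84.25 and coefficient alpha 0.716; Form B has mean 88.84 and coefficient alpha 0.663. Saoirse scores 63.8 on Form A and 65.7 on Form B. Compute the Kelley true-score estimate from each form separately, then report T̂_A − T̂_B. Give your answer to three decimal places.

-3.890

T̂_A = 0.716(63.8) + 0.284(84.25) = 69.60780
T̂_B = 0.663(65.7) + 0.337(88.84) = 73.49818
T̂_A − T̂_B = -3.89038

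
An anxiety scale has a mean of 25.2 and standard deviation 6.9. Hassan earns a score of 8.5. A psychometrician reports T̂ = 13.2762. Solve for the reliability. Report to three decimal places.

T̂ = ρX + (1 − ρ)μ  ⇒  T̂ − μ = ρ(X − μ)
ρ = (T̂ − μ)/(X − μ) = (13.2762 − 25.2) / (8.5 − 25.2) = -11.9238 / -16.7 = 0.71400

0.714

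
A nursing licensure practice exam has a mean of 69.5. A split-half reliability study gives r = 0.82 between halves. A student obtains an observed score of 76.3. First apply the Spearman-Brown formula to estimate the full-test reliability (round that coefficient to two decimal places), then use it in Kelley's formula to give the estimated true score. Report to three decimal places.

Spearman-Brown: ρ = 2r/(1 + r) = 2(0.82)/(1 + 0.82) = 1.640/1.82 = 0.9011 → 0.90
Regress the observed score toward the mean by the unreliability: T̂ = 0.90·76.3 + 0.10·69.5 = 68.670 + 6.950 = 75.6200.

75.620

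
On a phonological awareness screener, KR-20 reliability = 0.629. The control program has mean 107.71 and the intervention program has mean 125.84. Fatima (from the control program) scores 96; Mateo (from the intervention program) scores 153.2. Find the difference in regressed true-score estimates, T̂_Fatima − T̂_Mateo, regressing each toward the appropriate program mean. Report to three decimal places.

T̂_Fatima = 0.629(96) + 0.371(107.71) = 100.34441
T̂_Mateo = 0.629(153.2) + 0.371(125.84) = 143.04944
Difference = 100.34441 − 143.04944 = -42.70503

-42.705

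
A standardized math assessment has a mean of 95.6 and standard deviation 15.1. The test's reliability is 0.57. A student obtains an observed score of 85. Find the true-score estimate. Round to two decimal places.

89.56

T̂ = 0.57(85) + 0.43(95.6) = 48.45 + 41.108 = 89.558 → 89.56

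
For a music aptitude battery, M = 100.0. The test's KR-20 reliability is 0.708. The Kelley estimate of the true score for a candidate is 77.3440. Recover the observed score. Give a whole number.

T̂ = ρX + (1 − ρ)μ  ⇒  X = (T̂ − (1 − ρ)μ) / ρ
X = (77.3440 − 0.292 × 100.0) / 0.708 = (77.3440 − 29.2000) / 0.708 = 48.1440 / 0.708 = 68.00

68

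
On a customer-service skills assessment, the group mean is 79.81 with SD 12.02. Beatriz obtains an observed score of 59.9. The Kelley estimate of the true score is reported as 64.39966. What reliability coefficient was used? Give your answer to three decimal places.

T̂ = ρX + (1 − ρ)μ  ⇒  T̂ − μ = ρ(X − μ)
ρ = (T̂ − μ)/(X − μ) = (64.39966 − 79.81) / (59.9 − 79.81) = -15.41034 / -19.91 = 0.77400

0.774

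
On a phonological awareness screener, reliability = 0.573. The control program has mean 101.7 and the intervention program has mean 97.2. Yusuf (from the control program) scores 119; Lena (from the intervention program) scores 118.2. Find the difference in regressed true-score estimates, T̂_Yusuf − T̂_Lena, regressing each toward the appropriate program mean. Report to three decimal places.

2.380

T̂_Yusuf = 0.573(119) + 0.427(101.7) = 111.61290
T̂_Lena = 0.573(118.2) + 0.427(97.2) = 109.23300
Difference = 111.61290 − 109.23300 = 2.37990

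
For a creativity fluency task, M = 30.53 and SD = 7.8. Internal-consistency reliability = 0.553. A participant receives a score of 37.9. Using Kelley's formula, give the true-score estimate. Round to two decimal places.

34.61

Regress the observed score toward the mean by the unreliability: T̂ = 0.553·37.9 + 0.447·30.53 = 20.9587 + 13.64691 = 34.606.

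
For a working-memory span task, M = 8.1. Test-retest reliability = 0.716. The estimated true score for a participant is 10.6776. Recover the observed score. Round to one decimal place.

11.7

T̂ = ρX + (1 − ρ)μ  ⇒  X = (T̂ − (1 − ρ)μ) / ρ
X = (10.6776 − 0.284 × 8.1) / 0.716 = (10.6776 − 2.3004) / 0.716 = 8.3772 / 0.716 = 11.700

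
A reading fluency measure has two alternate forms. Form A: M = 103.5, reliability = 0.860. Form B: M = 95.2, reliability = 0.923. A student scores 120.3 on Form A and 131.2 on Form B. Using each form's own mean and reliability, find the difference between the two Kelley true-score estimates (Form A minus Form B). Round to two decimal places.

T̂_A = 0.860(120.3) + 0.140(103.5) = 117.9480
T̂_B = 0.923(131.2) + 0.077(95.2) = 128.4280
T̂_A − T̂_B = -10.4800

-10.48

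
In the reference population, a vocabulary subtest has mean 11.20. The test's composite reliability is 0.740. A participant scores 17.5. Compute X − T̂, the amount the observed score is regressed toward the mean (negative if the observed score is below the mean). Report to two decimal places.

1.64

T̂ = 0.740(17.5) + 0.260(11.20) = 12.9500 + 2.91200 = 15.8620 → 15.862
X − T̂ = 17.5 − 15.862 = 1.638 → 1.64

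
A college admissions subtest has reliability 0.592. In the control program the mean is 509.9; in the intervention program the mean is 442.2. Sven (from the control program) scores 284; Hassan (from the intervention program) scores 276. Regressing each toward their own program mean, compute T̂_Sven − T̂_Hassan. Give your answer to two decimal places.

32.36

T̂_Sven = 0.592(284) + 0.408(509.9) = 376.1672
T̂_Hassan = 0.592(276) + 0.408(442.2) = 343.8096
Difference = 376.1672 − 343.8096 = 32.3576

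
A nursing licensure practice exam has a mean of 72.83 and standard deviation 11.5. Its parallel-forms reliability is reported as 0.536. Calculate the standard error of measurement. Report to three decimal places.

SEM = SD · √(1 − ρ) = 11.5 × √0.464 = 11.5 × 0.6812 = 7.8335

7.834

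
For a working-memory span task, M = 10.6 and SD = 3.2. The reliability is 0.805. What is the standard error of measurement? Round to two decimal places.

SEM = SD · √(1 − ρ) = 3.2 × √0.195 = 3.2 × 0.4416 = 1.413

1.41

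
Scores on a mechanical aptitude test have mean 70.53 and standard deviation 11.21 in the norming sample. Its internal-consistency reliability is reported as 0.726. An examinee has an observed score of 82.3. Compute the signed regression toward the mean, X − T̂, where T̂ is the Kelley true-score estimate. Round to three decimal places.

T̂ = 0.726(82.3) + 0.274(70.53) = 59.7498 + 19.32522 = 79.07502 → 79.0750
X − T̂ = 82.3 − 79.0750 = 3.2250 → 3.225

3.225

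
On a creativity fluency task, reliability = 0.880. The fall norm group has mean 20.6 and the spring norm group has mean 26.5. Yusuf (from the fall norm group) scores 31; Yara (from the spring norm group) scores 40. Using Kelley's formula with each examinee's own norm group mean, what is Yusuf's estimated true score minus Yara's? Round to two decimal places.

T̂_Yusuf = 0.880(31) + 0.120(20.6) = 29.7520
T̂_Yara = 0.880(40) + 0.120(26.5) = 38.3800
Difference = 29.7520 − 38.3800 = -8.6280

-8.63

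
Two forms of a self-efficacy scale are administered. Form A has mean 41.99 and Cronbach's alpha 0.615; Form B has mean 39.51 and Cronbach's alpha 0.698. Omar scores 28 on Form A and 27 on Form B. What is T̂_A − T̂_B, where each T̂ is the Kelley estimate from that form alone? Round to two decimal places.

T̂_A = 0.615(28) + 0.385(41.99) = 33.3862
T̂_B = 0.698(27) + 0.302(39.51) = 30.7780
T̂_A − T̂_B = 2.6081

2.61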